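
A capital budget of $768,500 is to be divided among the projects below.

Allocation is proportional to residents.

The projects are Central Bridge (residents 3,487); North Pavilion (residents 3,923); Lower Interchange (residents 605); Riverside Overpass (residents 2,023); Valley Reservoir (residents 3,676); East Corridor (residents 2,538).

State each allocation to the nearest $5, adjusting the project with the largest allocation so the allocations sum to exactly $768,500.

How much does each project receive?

Total residents = 16,252.
Raw shares: Central Bridge 3,487/16,252 × $768,500 = 164,887.98; North Pavilion 3,923/16,252 × $768,500 = 185,504.89; Lower Interchange 605/16,252 × $768,500 = 28,608.33; Riverside Overpass 2,023/16,252 × $768,500 = 95,660.56; Valley Reservoir 3,676/16,252 × $768,500 = 173,825.13; East Corridor 2,538/16,252 × $768,500 = 120,013.11.
Rounded to nearest $5: Central Bridge $164,890; North Pavilion $185,505; Lower Interchange $28,610; Riverside Overpass $95,660; Valley Reservoir $173,825; East Corridor $120,015. Sum = $768,505.
Difference $768,500 − $768,505 = −$5 applied to largest allocation (North Pavilion): North Pavilion becomes $185,500.

Central Bridge: $164,890 | North Pavilion: $185,500 | Lower Interchange: $28,610 | Riverside Overpass: $95,660 | Valley Reservoir: $173,825 | East Corridor: $120,015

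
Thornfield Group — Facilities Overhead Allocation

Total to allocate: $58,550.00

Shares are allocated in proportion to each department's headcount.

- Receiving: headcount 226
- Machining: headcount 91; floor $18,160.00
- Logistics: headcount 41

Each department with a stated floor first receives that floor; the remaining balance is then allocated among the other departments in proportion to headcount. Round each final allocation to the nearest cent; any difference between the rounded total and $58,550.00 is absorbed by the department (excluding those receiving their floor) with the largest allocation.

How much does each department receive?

Receiving: $34,187.79 · Machining: $18,160.00 · Logistics: $6,202.21

Fund the minimums — Machining $18,160.00. Remaining pool $40,390.00.
Remaining pool split over remaining headcount 267: Receiving 34,187.7903 → $34,187.79; Logistics 6,202.2097 → $6,202.21.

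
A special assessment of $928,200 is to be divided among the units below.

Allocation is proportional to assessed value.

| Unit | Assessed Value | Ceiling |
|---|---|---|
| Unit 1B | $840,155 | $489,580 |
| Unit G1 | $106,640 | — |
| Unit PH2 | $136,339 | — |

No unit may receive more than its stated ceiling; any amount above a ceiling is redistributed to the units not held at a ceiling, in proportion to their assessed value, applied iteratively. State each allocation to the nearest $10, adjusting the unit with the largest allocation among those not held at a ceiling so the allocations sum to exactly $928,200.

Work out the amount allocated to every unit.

Assessed value total: 1,083,134.
Proportional shares (ignoring caps): Unit 1B 719,977.28; Unit G1 91,385.97; Unit PH2 116,836.75.
Cap binds for Unit 1B ($489,580); remaining pool $438,620 reallocated over remaining assessed value 242,979.
Remaining shares: Unit G1 192,504.03 → $192,500; Unit PH2 246,115.97 → $246,120.

Unit 1B: $489,580 | Unit G1: $192,500 | Unit PH2: $246,120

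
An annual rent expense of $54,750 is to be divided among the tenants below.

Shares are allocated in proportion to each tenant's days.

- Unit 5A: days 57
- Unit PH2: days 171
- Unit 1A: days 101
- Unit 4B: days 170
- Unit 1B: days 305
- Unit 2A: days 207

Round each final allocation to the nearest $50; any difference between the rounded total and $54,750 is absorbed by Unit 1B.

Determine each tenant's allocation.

Sum of days: 1,011.
Unrounded shares: Unit 5A 57/1,011 × $54,750 = 3,086.80; Unit PH2 171/1,011 × $54,750 = 9,260.39; Unit 1A 101/1,011 × $54,750 = 5,469.58; Unit 4B 170/1,011 × $54,750 = 9,206.23; Unit 1B 305/1,011 × $54,750 = 16,517.06; Unit 2A 207/1,011 × $54,750 = 11,209.94.
At nearest $50: Unit 5A $3,100; Unit PH2 $9,250; Unit 1A $5,450; Unit 4B $9,200; Unit 1B $16,500; Unit 2A $11,200. Sum = $54,700.
Difference $54,750 − $54,700 = +$50 applied to Unit 1B: Unit 1B becomes $16,550.

Unit 5A: $3,100 · Unit PH2: $9,250 · Unit 1A: $5,450 · Unit 4B: $9,200 · Unit 1B: $16,550 · Unit 2A: $11,200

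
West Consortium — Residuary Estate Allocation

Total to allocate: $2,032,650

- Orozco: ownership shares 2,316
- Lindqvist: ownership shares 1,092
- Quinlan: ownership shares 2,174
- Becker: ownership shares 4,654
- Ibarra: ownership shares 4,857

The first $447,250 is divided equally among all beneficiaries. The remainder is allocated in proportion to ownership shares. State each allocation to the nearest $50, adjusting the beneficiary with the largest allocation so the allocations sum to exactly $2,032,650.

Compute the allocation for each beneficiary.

First tranche $447,250 split equally: $89,450 each.
Remainder $1,585,400 by ownership shares (total 15,093): Orozco 243,277.44 → $243,300; Lindqvist 114,705.94 → $114,700; Quinlan 228,361.47 → $228,350; Becker 488,865.81 → $488,850; Ibarra 510,189.35 → $510,200.
Totals: Orozco $89,450 + $243,300 = $332,750; Lindqvist $89,450 + $114,700 = $204,150; Quinlan $89,450 + $228,350 = $317,800; Becker $89,450 + $488,850 = $578,300; Ibarra $89,450 + $510,200 = $599,650.

Orozco: $332,750 · Lindqvist: $204,150 · Quinlan: $317,800 · Becker: $578,300 · Ibarra: $599,650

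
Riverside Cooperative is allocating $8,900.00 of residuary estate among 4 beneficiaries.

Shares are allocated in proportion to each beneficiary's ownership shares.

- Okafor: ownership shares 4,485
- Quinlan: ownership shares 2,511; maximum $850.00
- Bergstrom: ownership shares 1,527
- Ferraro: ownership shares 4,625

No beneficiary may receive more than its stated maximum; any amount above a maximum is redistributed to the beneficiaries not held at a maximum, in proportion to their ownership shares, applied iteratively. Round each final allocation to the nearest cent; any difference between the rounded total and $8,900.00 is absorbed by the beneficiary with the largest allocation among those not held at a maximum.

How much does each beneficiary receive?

Okafor: $3,394.21 | Quinlan: $850.00 | Bergstrom: $1,155.62 | Ferraro: $3,500.17

Ownership shares total: 13,148.
Pro-rata shares before constraints: Okafor 3,035.9370; Quinlan 1,699.7186; Bergstrom 1,033.6401; Ferraro 3,130.7043.
Cap binds for Quinlan ($850.00); residual $8,050.00 reallocated over remaining ownership shares 10,637.
Redistributed shares: Okafor 3,394.2136 → $3,394.21; Bergstrom 1,155.6219 → $1,155.62; Ferraro 3,500.1645 → $3,500.16.
Rounding difference +$0.01 applied to Ferraro → $3,500.17.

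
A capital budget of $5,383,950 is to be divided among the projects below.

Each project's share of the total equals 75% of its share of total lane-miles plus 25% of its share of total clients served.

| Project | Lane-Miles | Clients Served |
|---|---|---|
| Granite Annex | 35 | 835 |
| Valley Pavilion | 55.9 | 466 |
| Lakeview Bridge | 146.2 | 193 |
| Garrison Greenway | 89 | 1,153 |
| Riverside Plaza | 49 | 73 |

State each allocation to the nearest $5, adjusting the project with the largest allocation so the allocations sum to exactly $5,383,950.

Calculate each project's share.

Totals — lane-miles 375.1, clients served 2,720.
Composite weights (75% lane-miles + 25% clients served): Granite Annex 0.1467; Valley Pavilion 0.1546; Lakeview Bridge 0.3101; Garrison Greenway 0.2839; Riverside Plaza 0.1047.
Pro-rata amounts: Granite Annex 789,974.39; Valley Pavilion 832,364.47; Lakeview Bridge 1,669,353.02; Garrison Greenway 1,528,647.75; Riverside Plaza 563,610.37.
At nearest $5: Granite Annex $789,975; Valley Pavilion $832,365; Lakeview Bridge $1,669,355; Garrison Greenway $1,528,650; Riverside Plaza $563,610. Sum = $5,383,955.
Difference $5,383,950 − $5,383,955 = −$5 applied to largest allocation (Lakeview Bridge): Lakeview Bridge becomes $1,669,350.

Granite Annex: $789,975; Valley Pavilion: $832,365; Lakeview Bridge: $1,669,350; Garrison Greenway: $1,528,650; Riverside Plaza: $563,610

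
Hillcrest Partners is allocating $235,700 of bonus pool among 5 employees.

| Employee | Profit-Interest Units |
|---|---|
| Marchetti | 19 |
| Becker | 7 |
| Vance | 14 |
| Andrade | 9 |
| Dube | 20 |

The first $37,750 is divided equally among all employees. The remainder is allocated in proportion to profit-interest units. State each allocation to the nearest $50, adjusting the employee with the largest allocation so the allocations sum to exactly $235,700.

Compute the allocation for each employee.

Marchetti: $62,050 · Becker: $27,650 · Vance: $47,700 · Andrade: $33,350 · Dube: $64,950

Equal tier: $37,750 ÷ 5 = $7,550 apiece.
Remainder $197,950 by profit-interest units (total 69): Marchetti 54,507.97 → $54,500; Becker 20,081.88 → $20,100; Vance 40,163.77 → $40,150; Andrade 25,819.57 → $25,800; Dube 57,376.81 → $57,400.
Totals: Marchetti $7,550 + $54,500 = $62,050; Becker $7,550 + $20,100 = $27,650; Vance $7,550 + $40,150 = $47,700; Andrade $7,550 + $25,800 = $33,350; Dube $7,550 + $57,400 = $64,950.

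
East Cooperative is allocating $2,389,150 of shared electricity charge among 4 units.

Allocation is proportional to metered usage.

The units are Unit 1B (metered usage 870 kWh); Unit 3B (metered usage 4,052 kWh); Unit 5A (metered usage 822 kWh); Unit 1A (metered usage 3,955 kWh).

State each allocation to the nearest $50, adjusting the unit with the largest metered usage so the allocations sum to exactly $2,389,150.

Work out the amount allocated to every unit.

Unit 1B: $214,300 | Unit 3B: $998,100 | Unit 5A: $202,500 | Unit 1A: $974,250

Sum of metered usage: 9,699.
Unrounded shares: Unit 1B 870/9,699 × $2,389,150 = 214,306.68; Unit 3B 4,052/9,699 × $2,389,150 = 998,127.21; Unit 5A 822/9,699 × $2,389,150 = 202,482.86; Unit 1A 3,955/9,699 × $2,389,150 = 974,233.25.
Rounded to nearest $50: Unit 1B $214,300; Unit 3B $998,150; Unit 5A $202,500; Unit 1A $974,250. Sum = $2,389,200.
Difference $2,389,150 − $2,389,200 = −$50 applied to largest metered usage (Unit 3B): Unit 3B becomes $998,100.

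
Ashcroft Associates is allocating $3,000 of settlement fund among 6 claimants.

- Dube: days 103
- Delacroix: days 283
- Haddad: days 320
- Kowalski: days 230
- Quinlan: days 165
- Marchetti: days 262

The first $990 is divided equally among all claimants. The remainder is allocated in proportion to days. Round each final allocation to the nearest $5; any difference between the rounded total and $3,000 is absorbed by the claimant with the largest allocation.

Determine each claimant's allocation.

$990 shared equally gives $165 per claimant.
Remainder $2,010 by days (total 1,363): Dube 151.89 → $150; Delacroix 417.34 → $415; Haddad 471.90 → $470; Kowalski 339.18 → $340; Quinlan 243.32 → $245; Marchetti 386.37 → $385.
Rounding difference +$5 on remainder applied to Haddad.
Totals: Dube $165 + $150 = $315; Delacroix $165 + $415 = $580; Haddad $165 + $475 = $640; Kowalski $165 + $340 = $505; Quinlan $165 + $245 = $410; Marchetti $165 + $385 = $550.

Dube: $315; Delacroix: $580; Haddad: $640; Kowalski: $505; Quinlan: $410; Marchetti: $550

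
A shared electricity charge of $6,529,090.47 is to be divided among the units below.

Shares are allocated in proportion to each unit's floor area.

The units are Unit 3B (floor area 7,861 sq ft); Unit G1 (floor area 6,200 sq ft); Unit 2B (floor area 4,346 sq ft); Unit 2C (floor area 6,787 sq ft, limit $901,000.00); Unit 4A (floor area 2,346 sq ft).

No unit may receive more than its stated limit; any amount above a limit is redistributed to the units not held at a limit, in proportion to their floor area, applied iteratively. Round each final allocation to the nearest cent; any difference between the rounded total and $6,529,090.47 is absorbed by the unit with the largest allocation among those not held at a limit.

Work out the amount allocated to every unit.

Unit 3B: $2,131,856.57 | Unit G1: $1,681,403.21 | Unit 2B: $1,178,609.41 | Unit 2C: $901,000.00 | Unit 4A: $636,221.28

Floor area total: 27,540.
Proportional shares (ignoring caps): Unit 3B 1,863,659.4112; Unit G1 1,469,875.1240; Unit 2B 1,030,335.0466; Unit 2C 1,609,039.1075; Unit 4A 556,181.7808.
Capped: Unit 2C ($901,000.00); residual $5,628,090.47 reallocated over remaining floor area 20,753.
Remaining shares: Unit 3B 2,131,856.5598 → $2,131,856.56; Unit G1 1,681,403.2147 → $1,681,403.21; Unit 2B 1,178,609.4147 → $1,178,609.41; Unit 4A 636,221.2809 → $636,221.28.
Rounding difference +$0.01 applied to Unit 3B → $2,131,856.57.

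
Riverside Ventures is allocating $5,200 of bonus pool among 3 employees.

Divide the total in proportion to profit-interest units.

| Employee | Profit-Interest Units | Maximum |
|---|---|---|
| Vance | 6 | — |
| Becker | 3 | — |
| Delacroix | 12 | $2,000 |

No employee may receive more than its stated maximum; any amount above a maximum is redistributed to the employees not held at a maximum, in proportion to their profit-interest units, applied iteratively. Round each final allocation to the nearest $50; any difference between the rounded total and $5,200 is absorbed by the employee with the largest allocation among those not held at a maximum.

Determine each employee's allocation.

Vance: $2,150 · Becker: $1,050 · Delacroix: $2,000

Sum of profit-interest units: 21.
Unconstrained shares: Vance 1,485.71; Becker 742.86; Delacroix 2,971.43.
Cap binds for Delacroix ($2,000); residual $3,200 reallocated over remaining profit-interest units 9.
Shares after redistribution: Vance 2,133.33 → $2,150; Becker 1,066.67 → $1,050.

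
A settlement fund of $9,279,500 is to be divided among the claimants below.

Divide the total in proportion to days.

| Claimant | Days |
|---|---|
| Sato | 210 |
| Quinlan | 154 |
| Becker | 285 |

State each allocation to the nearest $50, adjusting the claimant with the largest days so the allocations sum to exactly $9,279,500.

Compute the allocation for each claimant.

Combined days = 210 + 154 + 285 = 649.
Unrounded shares: Sato 3,002,611.71; Quinlan 2,201,915.25; Becker 4,074,973.04.
At nearest $50: Sato $3,002,600; Quinlan $2,201,900; Becker $4,074,950. Sum = $9,279,450.
Difference $9,279,500 − $9,279,450 = +$50 applied to largest days (Becker): Becker becomes $4,075,000.

Sato: $3,002,600; Quinlan: $2,201,900; Becker: $4,075,000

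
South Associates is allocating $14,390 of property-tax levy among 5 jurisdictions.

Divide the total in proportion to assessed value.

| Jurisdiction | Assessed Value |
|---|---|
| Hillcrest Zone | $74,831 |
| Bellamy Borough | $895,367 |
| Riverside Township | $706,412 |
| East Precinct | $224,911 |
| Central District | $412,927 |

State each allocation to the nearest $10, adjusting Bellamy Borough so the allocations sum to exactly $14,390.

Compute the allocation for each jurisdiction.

Assessed value total: 2,314,448.
Proportional shares: Hillcrest Zone 74,831/2,314,448 × $14,390 = 465.26; Bellamy Borough 895,367/2,314,448 × $14,390 = 5,566.91; Riverside Township 706,412/2,314,448 × $14,390 = 4,392.09; East Precinct 224,911/2,314,448 × $14,390 = 1,398.38; Central District 412,927/2,314,448 × $14,390 = 2,567.36.
At nearest $10: Hillcrest Zone $470; Bellamy Borough $5,570; Riverside Township $4,390; East Precinct $1,400; Central District $2,570. Sum = $14,400.
Difference $14,390 − $14,400 = −$10 applied to Bellamy Borough: Bellamy Borough becomes $5,560.

Hillcrest Zone: $470 · Bellamy Borough: $5,560 · Riverside Township: $4,390 · East Precinct: $1,400 · Central District: $2,570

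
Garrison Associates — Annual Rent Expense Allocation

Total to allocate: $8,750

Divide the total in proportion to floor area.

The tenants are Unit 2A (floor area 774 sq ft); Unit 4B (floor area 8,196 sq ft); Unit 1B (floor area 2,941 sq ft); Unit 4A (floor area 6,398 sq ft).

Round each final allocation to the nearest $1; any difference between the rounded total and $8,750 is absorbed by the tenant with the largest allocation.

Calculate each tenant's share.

Unit 2A: $370; Unit 4B: $3,916; Unit 1B: $1,406; Unit 4A: $3,058

Combined floor area = 18,309.
Unrounded shares: Unit 2A 774/18,309 × $8,750 = 369.90; Unit 4B 8,196/18,309 × $8,750 = 3,916.93; Unit 1B 2,941/18,309 × $8,750 = 1,405.52; Unit 4A 6,398/18,309 × $8,750 = 3,057.65.
Rounded to nearest $1: Unit 2A $370; Unit 4B $3,917; Unit 1B $1,406; Unit 4A $3,058. Sum = $8,751.
Difference $8,750 − $8,751 = −$1 applied to largest allocation (Unit 4B): Unit 4B becomes $3,916.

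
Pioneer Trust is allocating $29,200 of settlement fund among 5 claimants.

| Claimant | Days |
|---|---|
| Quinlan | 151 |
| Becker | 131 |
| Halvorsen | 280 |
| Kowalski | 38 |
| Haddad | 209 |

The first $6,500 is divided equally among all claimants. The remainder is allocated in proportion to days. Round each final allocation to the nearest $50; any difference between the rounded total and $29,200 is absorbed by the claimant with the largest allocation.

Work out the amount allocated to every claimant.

$6,500 shared equally gives $1,300 per claimant.
Remainder $22,700 by days (total 809): Quinlan 4,236.96 → $4,250; Becker 3,675.77 → $3,700; Halvorsen 7,856.61 → $7,850; Kowalski 1,066.25 → $1,050; Haddad 5,864.40 → $5,850.
Totals: Quinlan $1,300 + $4,250 = $5,550; Becker $1,300 + $3,700 = $5,000; Halvorsen $1,300 + $7,850 = $9,150; Kowalski $1,300 + $1,050 = $2,350; Haddad $1,300 + $5,850 = $7,150.

Quinlan: $5,550; Becker: $5,000; Halvorsen: $9,150; Kowalski: $2,350; Haddad: $7,150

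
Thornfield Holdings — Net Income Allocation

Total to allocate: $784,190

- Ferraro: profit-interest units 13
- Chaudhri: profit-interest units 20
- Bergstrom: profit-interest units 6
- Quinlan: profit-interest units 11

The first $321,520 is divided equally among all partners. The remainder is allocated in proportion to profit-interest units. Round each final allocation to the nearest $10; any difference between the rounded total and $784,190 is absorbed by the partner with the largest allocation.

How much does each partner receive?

Ferraro: $200,670; Chaudhri: $265,450; Bergstrom: $135,900; Quinlan: $182,170

Equal tier: $321,520 ÷ 4 = $80,380 apiece.
Remainder $462,670 by profit-interest units (total 50): Ferraro 120,294.20 → $120,290; Chaudhri 185,068.00 → $185,070; Bergstrom 55,520.40 → $55,520; Quinlan 101,787.40 → $101,790.
Totals: Ferraro $80,380 + $120,290 = $200,670; Chaudhri $80,380 + $185,070 = $265,450; Bergstrom $80,380 + $55,520 = $135,900; Quinlan $80,380 + $101,790 = $182,170.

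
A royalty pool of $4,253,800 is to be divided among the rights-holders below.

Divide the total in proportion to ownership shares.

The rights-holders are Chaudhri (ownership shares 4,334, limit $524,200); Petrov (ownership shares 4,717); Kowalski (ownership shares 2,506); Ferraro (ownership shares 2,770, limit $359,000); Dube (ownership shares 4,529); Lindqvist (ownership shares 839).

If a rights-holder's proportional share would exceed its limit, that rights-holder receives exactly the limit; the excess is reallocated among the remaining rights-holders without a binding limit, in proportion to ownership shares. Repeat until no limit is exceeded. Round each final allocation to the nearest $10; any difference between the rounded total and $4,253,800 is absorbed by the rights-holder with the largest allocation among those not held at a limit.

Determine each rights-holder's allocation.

Chaudhri: $524,200; Petrov: $1,262,740; Kowalski: $670,850; Ferraro: $359,000; Dube: $1,212,410; Lindqvist: $224,600

Combined ownership shares = 19,695.
Unconstrained shares: Chaudhri 936,073.58; Petrov 1,018,795.36; Kowalski 541,255.28; Ferraro 598,274.99; Dube 978,190.41; Lindqvist 181,210.37.
Held at cap: Chaudhri ($524,200), Ferraro ($359,000); residual $3,370,600 reallocated over remaining ownership shares 12,591.
Remaining shares: Petrov 1,262,736.89 → $1,262,740; Kowalski 670,854.07 → $670,850; Dube 1,212,409.45 → $1,212,410; Lindqvist 224,599.59 → $224,600.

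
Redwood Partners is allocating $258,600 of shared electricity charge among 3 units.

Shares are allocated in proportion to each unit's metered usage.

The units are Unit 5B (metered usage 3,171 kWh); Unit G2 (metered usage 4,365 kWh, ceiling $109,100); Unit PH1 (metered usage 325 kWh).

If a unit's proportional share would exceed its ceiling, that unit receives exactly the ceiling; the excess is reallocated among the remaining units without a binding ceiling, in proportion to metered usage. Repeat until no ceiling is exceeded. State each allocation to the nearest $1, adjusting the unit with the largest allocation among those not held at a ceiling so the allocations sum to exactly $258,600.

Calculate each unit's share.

Unit 5B: $135,602 | Unit G2: $109,100 | Unit PH1: $13,898

Combined metered usage = 7,861.
Proportional shares (ignoring caps): Unit 5B 104,315.05; Unit G2 143,593.56; Unit PH1 10,691.39.
Held at cap: Unit G2 ($109,100); balance $149,500 reallocated over remaining metered usage 3,496.
Shares after redistribution: Unit 5B 135,601.97 → $135,602; Unit PH1 13,898.03 → $13,898.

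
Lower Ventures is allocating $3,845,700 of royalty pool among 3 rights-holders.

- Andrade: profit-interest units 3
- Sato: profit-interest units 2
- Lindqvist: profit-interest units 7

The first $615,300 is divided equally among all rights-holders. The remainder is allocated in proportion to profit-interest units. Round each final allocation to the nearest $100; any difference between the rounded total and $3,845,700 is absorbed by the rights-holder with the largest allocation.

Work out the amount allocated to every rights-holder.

$615,300 shared equally gives $205,100 per rights-holder.
Remainder $3,230,400 by profit-interest units (total 12): Andrade 807,600.00 → $807,600; Sato 538,400.00 → $538,400; Lindqvist 1,884,400.00 → $1,884,400.
Totals: Andrade $205,100 + $807,600 = $1,012,700; Sato $205,100 + $538,400 = $743,500; Lindqvist $205,100 + $1,884,400 = $2,089,500.

Andrade: $1,012,700; Sato: $743,500; Lindqvist: $2,089,500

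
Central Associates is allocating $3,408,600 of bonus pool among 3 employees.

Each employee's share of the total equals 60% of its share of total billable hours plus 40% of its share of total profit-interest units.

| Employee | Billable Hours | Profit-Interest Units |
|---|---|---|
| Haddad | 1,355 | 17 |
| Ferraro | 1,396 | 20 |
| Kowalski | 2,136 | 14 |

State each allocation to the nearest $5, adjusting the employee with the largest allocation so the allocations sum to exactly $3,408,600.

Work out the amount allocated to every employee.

Billable hours total 4,887; profit-interest units total 51.
Blended shares (60% billable hours + 40% profit-interest units): Haddad 0.2997; Ferraro 0.3283; Kowalski 0.3721.
Proportional shares: Haddad 1,021,533.78; Ferraro 1,118,894.21; Kowalski 1,268,172.01.
After rounding ($5): Haddad $1,021,535; Ferraro $1,118,895; Kowalski $1,268,170. Sum = $3,408,600.
Rounded total matches; no reconciliation needed.

Haddad: $1,021,535; Ferraro: $1,118,895; Kowalski: $1,268,170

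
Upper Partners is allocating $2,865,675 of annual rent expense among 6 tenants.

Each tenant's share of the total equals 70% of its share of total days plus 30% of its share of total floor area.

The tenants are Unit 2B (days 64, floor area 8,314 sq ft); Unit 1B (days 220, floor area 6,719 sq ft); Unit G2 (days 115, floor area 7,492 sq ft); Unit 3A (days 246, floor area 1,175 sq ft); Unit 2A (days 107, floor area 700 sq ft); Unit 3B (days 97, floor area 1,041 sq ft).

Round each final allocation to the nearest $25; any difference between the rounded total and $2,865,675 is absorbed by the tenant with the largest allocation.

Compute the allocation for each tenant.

Totals — days 849, floor area 25,441.
Combined weights (70% days + 30% floor area): Unit 2B 0.1508; Unit 1B 0.2606; Unit G2 0.1832; Unit 3A 0.2167; Unit 2A 0.0965; Unit 3B 0.0923.
Proportional shares: Unit 2B 432,162.59; Unit 1B 746,852.93; Unit G2 524,885.68; Unit 3A 620,941.46; Unit 2A 276,468.37; Unit 3B 264,363.97.
Rounded to nearest $25: Unit 2B $432,175; Unit 1B $746,850; Unit G2 $524,875; Unit 3A $620,950; Unit 2A $276,475; Unit 3B $264,375. Sum = $2,865,700.
Difference $2,865,675 − $2,865,700 = −$25 applied to largest allocation (Unit 1B): Unit 1B becomes $746,825.

Unit 2B: $432,175 | Unit 1B: $746,825 | Unit G2: $524,875 | Unit 3A: $620,950 | Unit 2A: $276,475 | Unit 3B: $264,375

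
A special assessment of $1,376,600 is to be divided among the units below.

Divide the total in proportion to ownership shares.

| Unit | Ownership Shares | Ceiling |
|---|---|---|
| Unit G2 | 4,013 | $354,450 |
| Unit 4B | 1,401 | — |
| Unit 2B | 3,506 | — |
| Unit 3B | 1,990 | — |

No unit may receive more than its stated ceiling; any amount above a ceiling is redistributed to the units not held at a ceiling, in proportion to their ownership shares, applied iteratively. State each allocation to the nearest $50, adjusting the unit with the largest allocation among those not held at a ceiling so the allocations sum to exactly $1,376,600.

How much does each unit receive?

Total ownership shares = 10,910.
Proportional shares (ignoring caps): Unit G2 506,351.59; Unit 4B 176,775.12; Unit 2B 442,379.43; Unit 3B 251,093.86.
Cap binds for Unit G2 ($354,450); balance $1,022,150 reallocated over remaining ownership shares 6,897.
Shares after redistribution: Unit 4B 207,631.17 → $207,650; Unit 2B 519,596.62 → $519,600; Unit 3B 294,922.21 → $294,900.

Unit G2: $354,450 | Unit 4B: $207,650 | Unit 2B: $519,600 | Unit 3B: $294,900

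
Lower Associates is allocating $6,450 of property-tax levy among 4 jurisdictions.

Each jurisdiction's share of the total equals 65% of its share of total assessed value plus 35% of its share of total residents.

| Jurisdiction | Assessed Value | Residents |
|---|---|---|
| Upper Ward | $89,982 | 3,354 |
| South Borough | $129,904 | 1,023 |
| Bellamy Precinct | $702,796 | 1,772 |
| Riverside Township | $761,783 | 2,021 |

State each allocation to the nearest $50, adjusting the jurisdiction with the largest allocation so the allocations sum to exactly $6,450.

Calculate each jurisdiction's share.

Upper Ward: $1,150; South Borough: $600; Bellamy Precinct: $2,250; Riverside Township: $2,450

Totals — assessed value 1,684,465, residents 8,170.
Composite weights (65% assessed value + 35% residents): Upper Ward 0.1784; South Borough 0.0940; Bellamy Precinct 0.3471; Riverside Township 0.3805.
Proportional shares: Upper Ward 1,150.72; South Borough 605.99; Bellamy Precinct 2,238.84; Riverside Township 2,454.45.
At nearest $50: Upper Ward $1,150; South Borough $600; Bellamy Precinct $2,250; Riverside Township $2,450. Sum = $6,450.
Rounded total matches; no reconciliation needed.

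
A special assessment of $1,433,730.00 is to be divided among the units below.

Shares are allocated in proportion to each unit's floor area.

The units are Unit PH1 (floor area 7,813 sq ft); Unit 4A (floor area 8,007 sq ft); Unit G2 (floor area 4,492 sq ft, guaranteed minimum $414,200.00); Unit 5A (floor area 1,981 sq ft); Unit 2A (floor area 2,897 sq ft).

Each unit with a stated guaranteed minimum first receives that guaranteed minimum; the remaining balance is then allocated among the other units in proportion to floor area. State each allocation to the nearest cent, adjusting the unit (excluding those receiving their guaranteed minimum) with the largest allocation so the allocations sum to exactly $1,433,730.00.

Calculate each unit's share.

Unit PH1: $384,848.19 | Unit 4A: $394,404.14 | Unit G2: $414,200.00 | Unit 5A: $97,578.94 | Unit 2A: $142,698.73

Guaranteed amounts: Unit G2 $414,200.00. Residual $1,019,530.00.
Residual split over remaining floor area 20,698: Unit PH1 384,848.1926 → $384,848.19; Unit 4A 394,404.1313 → $394,404.13; Unit 5A 97,578.9414 → $97,578.94; Unit 2A 142,698.7347 → $142,698.73.
Rounding difference +$0.01 applied to Unit 4A → $394,404.14.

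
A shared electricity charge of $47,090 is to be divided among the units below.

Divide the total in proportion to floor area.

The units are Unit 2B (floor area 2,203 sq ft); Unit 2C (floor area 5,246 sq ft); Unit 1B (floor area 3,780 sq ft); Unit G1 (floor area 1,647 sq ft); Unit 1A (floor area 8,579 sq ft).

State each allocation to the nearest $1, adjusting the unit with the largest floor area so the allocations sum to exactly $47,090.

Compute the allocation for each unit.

Unit 2B: $4,835 | Unit 2C: $11,514 | Unit 1B: $8,296 | Unit G1: $3,615 | Unit 1A: $18,830

Total floor area = 21,455.
Unrounded shares: Unit 2B 2,203/21,455 × $47,090 = 4,835.20; Unit 2C 5,246/21,455 × $47,090 = 11,514.06; Unit 1B 3,780/21,455 × $47,090 = 8,296.44; Unit G1 1,647/21,455 × $47,090 = 3,614.88; Unit 1A 8,579/21,455 × $47,090 = 18,829.42.
After rounding ($1): Unit 2B $4,835; Unit 2C $11,514; Unit 1B $8,296; Unit G1 $3,615; Unit 1A $18,829. Sum = $47,089.
Difference $47,090 − $47,089 = +$1 applied to largest floor area (Unit 1A): Unit 1A becomes $18,830.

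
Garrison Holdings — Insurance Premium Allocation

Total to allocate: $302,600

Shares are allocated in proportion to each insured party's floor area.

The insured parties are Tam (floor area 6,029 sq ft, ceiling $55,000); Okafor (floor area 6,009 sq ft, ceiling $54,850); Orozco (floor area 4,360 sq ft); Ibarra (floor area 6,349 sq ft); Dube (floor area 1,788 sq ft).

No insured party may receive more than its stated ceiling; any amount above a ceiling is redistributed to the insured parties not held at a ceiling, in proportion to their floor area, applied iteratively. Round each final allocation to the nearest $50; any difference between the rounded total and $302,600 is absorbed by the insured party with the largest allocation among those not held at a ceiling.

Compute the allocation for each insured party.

Total floor area = 24,535.
Pro-rata shares before constraints: Tam 74,358.08; Okafor 74,111.41; Orozco 53,773.63; Ibarra 78,304.76; Dube 22,052.12.
Held at cap: Tam ($55,000), Okafor ($54,850); residual $192,750 reallocated over remaining floor area 12,497.
Redistributed shares: Orozco 67,247.34 → $67,250; Ibarra 97,925.08 → $97,950; Dube 27,577.58 → $27,600.
Rounding difference −$50 applied to Ibarra → $97,900.

Tam: $55,000 | Okafor: $54,850 | Orozco: $67,250 | Ibarra: $97,900 | Dube: $27,600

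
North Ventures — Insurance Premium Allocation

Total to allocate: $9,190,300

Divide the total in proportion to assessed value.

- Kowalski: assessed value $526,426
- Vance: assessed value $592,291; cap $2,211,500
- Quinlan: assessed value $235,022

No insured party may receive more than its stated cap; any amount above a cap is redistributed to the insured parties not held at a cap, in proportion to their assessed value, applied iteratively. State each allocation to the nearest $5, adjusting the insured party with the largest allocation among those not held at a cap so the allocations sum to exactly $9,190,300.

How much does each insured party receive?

Combined assessed value = 1,353,739.
Unconstrained shares: Kowalski 3,573,815.09; Vance 4,020,961.19; Quinlan 1,595,523.72.
Capped: Vance ($2,211,500); remaining pool $6,978,800 reallocated over remaining assessed value 761,448.
Remaining shares: Kowalski 4,824,783.53 → $4,824,785; Quinlan 2,154,016.47 → $2,154,015.

Kowalski: $4,824,785 | Vance: $2,211,500 | Quinlan: $2,154,015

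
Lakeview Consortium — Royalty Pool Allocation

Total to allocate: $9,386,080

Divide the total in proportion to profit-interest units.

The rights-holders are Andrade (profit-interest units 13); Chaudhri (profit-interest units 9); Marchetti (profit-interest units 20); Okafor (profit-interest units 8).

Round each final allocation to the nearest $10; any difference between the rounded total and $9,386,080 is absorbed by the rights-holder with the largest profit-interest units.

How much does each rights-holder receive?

Andrade: $2,440,380 | Chaudhri: $1,689,490 | Marchetti: $3,754,440 | Okafor: $1,501,770

Sum of profit-interest units: 50.
Raw shares: Andrade 13/50 × $9,386,080 = 2,440,380.80; Chaudhri 9/50 × $9,386,080 = 1,689,494.40; Marchetti 20/50 × $9,386,080 = 3,754,432.00; Okafor 8/50 × $9,386,080 = 1,501,772.80.
After rounding ($10): Andrade $2,440,380; Chaudhri $1,689,490; Marchetti $3,754,430; Okafor $1,501,770. Sum = $9,386,070.
Difference $9,386,080 − $9,386,070 = +$10 applied to largest profit-interest units (Marchetti): Marchetti becomes $3,754,440.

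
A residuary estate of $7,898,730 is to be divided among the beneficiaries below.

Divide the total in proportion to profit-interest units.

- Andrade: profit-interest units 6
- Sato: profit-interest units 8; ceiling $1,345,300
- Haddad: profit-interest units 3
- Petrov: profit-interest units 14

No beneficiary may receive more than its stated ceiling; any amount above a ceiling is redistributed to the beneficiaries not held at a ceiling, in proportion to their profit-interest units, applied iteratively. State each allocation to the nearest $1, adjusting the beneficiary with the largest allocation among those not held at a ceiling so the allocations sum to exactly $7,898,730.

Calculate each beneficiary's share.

Andrade: $1,709,590 · Sato: $1,345,300 · Haddad: $854,795 · Petrov: $3,989,045

Combined profit-interest units = 31.
Pro-rata shares before constraints: Andrade 1,528,786.45; Sato 2,038,381.94; Haddad 764,393.23; Petrov 3,567,168.39.
Cap binds for Sato ($1,345,300); residual $6,553,430 reallocated over remaining profit-interest units 23.
Redistributed shares: Andrade 1,709,590.43 → $1,709,590; Haddad 854,795.22 → $854,795; Petrov 3,989,044.35 → $3,989,044.
Rounding difference +$1 applied to Petrov → $3,989,045.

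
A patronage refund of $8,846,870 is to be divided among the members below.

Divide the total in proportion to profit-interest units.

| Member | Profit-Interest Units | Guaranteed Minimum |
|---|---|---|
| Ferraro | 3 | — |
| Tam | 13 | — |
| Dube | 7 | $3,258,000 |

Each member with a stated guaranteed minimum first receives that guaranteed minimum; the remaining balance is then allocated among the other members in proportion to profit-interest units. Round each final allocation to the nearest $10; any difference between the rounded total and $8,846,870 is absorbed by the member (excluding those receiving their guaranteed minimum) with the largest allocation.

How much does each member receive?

Ferraro: $1,047,910; Tam: $4,540,960; Dube: $3,258,000

Fund the minimums — Dube $3,258,000. Remaining pool $5,588,870.
Remaining pool split over remaining profit-interest units 16: Ferraro 1,047,913.12 → $1,047,910; Tam 4,540,956.88 → $4,540,960.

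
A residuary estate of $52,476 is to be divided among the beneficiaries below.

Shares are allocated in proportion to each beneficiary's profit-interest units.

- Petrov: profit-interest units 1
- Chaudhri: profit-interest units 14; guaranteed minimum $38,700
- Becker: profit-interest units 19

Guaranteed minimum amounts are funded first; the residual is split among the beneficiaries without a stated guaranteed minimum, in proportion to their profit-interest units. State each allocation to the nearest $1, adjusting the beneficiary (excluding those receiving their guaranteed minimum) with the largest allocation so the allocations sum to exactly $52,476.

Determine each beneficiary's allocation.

Fund the minimums — Chaudhri $38,700. Residual $13,776.
Residual split over remaining profit-interest units 20: Petrov 688.80 → $689; Becker 13,087.20 → $13,087.

Petrov: $689 · Chaudhri: $38,700 · Becker: $13,087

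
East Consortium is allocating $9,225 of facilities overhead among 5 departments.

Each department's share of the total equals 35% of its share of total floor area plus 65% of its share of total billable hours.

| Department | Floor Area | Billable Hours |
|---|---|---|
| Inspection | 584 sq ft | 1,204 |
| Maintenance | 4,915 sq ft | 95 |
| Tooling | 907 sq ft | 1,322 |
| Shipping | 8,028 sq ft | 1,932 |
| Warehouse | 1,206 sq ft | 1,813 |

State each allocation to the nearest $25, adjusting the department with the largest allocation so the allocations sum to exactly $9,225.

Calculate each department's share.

Totals — floor area 15,640, billable hours 6,366.
Composite weights (35% floor area + 65% billable hours): Inspection 0.1360; Maintenance 0.1197; Tooling 0.1553; Shipping 0.3769; Warehouse 0.2121.
Unrounded shares: Inspection 1,254.63; Maintenance 1,104.14; Tooling 1,432.46; Shipping 3,477.10; Warehouse 1,956.67.
Rounded to nearest $25: Inspection $1,250; Maintenance $1,100; Tooling $1,425; Shipping $3,475; Warehouse $1,950. Sum = $9,200.
Difference $9,225 − $9,200 = +$25 applied to largest allocation (Shipping): Shipping becomes $3,500.

Inspection: $1,250; Maintenance: $1,100; Tooling: $1,425; Shipping: $3,500; Warehouse: $1,950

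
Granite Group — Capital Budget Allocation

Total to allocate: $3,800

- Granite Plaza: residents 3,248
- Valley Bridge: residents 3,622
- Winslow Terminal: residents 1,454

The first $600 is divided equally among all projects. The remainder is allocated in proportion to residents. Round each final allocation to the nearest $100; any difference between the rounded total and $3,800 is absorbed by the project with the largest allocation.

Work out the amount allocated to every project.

$600 shared equally gives $200 per project.
Remainder $3,200 by residents (total 8,324): Granite Plaza 1,248.63 → $1,200; Valley Bridge 1,392.41 → $1,400; Winslow Terminal 558.96 → $600.
Totals: Granite Plaza $200 + $1,200 = $1,400; Valley Bridge $200 + $1,400 = $1,600; Winslow Terminal $200 + $600 = $800.

Granite Plaza: $1,400 · Valley Bridge: $1,600 · Winslow Terminal: $800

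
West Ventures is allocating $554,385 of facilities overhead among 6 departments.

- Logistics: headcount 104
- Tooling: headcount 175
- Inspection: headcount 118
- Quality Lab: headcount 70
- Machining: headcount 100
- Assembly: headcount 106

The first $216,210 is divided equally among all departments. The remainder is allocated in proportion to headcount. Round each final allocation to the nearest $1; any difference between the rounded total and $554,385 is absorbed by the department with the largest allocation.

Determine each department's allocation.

First tranche $216,210 split equally: $36,035 each.
Remainder $338,175 by headcount (total 673): Logistics 52,258.84 → $52,259; Tooling 87,935.55 → $87,936; Inspection 59,293.68 → $59,294; Quality Lab 35,174.22 → $35,174; Machining 50,248.89 → $50,249; Assembly 53,263.82 → $53,264.
Rounding difference −$1 on remainder applied to Tooling.
Totals: Logistics $36,035 + $52,259 = $88,294; Tooling $36,035 + $87,935 = $123,970; Inspection $36,035 + $59,294 = $95,329; Quality Lab $36,035 + $35,174 = $71,209; Machining $36,035 + $50,249 = $86,284; Assembly $36,035 + $53,264 = $89,299.

Logistics: $88,294 | Tooling: $123,970 | Inspection: $95,329 | Quality Lab: $71,209 | Machining: $86,284 | Assembly: $89,299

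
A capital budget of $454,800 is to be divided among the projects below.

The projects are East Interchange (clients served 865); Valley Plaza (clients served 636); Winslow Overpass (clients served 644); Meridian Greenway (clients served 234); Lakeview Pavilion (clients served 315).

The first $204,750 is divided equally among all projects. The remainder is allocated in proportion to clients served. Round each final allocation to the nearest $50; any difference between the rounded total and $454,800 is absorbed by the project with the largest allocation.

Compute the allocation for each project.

$204,750 shared equally gives $40,950 per project.
Remainder $250,050 by clients served (total 2,694): East Interchange 80,287.03 → $80,300; Valley Plaza 59,031.85 → $59,050; Winslow Overpass 59,774.39 → $59,750; Meridian Greenway 21,719.27 → $21,700; Lakeview Pavilion 29,237.47 → $29,250.
Totals: East Interchange $40,950 + $80,300 = $121,250; Valley Plaza $40,950 + $59,050 = $100,000; Winslow Overpass $40,950 + $59,750 = $100,700; Meridian Greenway $40,950 + $21,700 = $62,650; Lakeview Pavilion $40,950 + $29,250 = $70,200.

East Interchange: $121,250 | Valley Plaza: $100,000 | Winslow Overpass: $100,700 | Meridian Greenway: $62,650 | Lakeview Pavilion: $70,200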